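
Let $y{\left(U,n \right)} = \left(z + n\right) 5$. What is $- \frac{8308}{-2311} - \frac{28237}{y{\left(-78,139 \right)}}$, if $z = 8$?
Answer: $- \frac{59149327}{1698585} \approx -34.823$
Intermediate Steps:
$y{\left(U,n \right)} = 40 + 5 n$ ($y{\left(U,n \right)} = \left(8 + n\right) 5 = 40 + 5 n$)
$- \frac{8308}{-2311} - \frac{28237}{y{\left(-78,139 \right)}} = - \frac{8308}{-2311} - \frac{28237}{40 + 5 \cdot 139} = \left(-8308\right) \left(- \frac{1}{2311}\right) - \frac{28237}{40 + 695} = \frac{8308}{2311} - \frac{28237}{735} = - \frac{59149327}{1698585}$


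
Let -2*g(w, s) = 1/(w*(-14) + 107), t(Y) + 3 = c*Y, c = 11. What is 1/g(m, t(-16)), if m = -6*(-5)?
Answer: 626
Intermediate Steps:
t(Y) = -3 + 11*Y
m = 30
g(w, s) = -1/(2*(107 - 14*w)) (g(w, s) = -1/(2*(w*(-14) + 107)) = -1/(2*(-14*w + 107)) = -1/(2*(107 - 14*w)))
1/g(m, t(-16)) = 1/(1/(2*(-107 + 14*30))) = 1/(1/(2*(-107 + 420))) = 1/((½)/313) = 1/((½)*(1/313)) = 1/(1/626) = 626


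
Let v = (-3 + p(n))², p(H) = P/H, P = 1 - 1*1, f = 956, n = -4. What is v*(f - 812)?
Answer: 1296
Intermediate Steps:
P = 0 (P = 1 - 1 = 0)
p(H) = 0 (p(H) = 0/H = 0)
v = 9 (v = (-3 + 0)² = (-3)² = 9)
v*(f - 812) = 9*(956 - 812) = 9*144 = 1296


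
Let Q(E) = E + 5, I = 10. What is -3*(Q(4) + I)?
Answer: -57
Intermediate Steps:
Q(E) = 5 + E
-3*(Q(4) + I) = -3*((5 + 4) + 10) = -3*(9 + 10) = -3*19 = -57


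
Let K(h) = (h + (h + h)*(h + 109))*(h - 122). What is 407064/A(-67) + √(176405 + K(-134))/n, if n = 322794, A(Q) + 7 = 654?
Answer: 407064/647 + I*√1504491/322794 ≈ 629.16 + 0.0037999*I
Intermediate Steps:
K(h) = (-122 + h)*(h + 2*h*(109 + h)) (K(h) = (h + (2*h)*(109 + h))*(-122 + h) = (h + 2*h*(109 + h))*(-122 + h) = (-122 + h)*(h + 2*h*(109 + h)))
A(Q) = 647 (A(Q) = -7 + 654 = 647)
407064/A(-67) + √(176405 + K(-134))/n = 407064/647 + √(176405 - 134*(-26718 - 25*(-134) + 2*(-134)²))/322794 = 407064*(1/647) + √(176405 - 134*(-26718 + 3350 + 2*17956))*(1/322794) = 407064/647 + √(176405 - 134*(-26718 + 3350 + 35912))*(1/322794) = 407064/647 + √(176405 - 134*12544)*(1/322794) = 407064/647 + √(176405 - 1680896)*(1/322794) = 407064/647 + √(-1504491)*(1/322794) = 407064/647 + (I*√1504491)*(1/322794) = 407064/647 + I*√1504491/322794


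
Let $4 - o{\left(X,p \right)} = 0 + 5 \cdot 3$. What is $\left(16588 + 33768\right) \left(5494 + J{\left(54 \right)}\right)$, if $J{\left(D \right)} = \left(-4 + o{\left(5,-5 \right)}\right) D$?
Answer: $235867504$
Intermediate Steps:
$o{\left(X,p \right)} = -11$ ($o{\left(X,p \right)} = 4 - \left(0 + 5 \cdot 3\right) = 4 - \left(0 + 15\right) = 4 - 15 = -11$)
$J{\left(D \right)} = - 15 D$ ($J{\left(D \right)} = \left(-4 - 11\right) D = - 15 D$)
$\left(16588 + 33768\right) \left(5494 + J{\left(54 \right)}\right) = \left(16588 + 33768\right) \left(5494 - 810\right) = 50356 \left(5494 - 810\right) = 50356 \cdot 4684 = 235867504$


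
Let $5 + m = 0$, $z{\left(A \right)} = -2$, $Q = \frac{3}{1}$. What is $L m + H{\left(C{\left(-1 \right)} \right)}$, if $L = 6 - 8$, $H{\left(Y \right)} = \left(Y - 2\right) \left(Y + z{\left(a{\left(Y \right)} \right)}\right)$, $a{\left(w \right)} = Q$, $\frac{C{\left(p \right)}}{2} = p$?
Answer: $26$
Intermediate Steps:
$Q = 3$ ($Q = 3 \cdot 1 = 3$)
$C{\left(p \right)} = 2 p$
$a{\left(w \right)} = 3$
$m = -5$ ($m = -5 + 0 = -5$)
$H{\left(Y \right)} = \left(-2 + Y\right)^{2}$ ($H{\left(Y \right)} = \left(Y - 2\right) \left(Y - 2\right) = \left(-2 + Y\right) \left(-2 + Y\right) = \left(-2 + Y\right)^{2}$)
$L = -2$ ($L = 6 - 8 = -2$)
$L m + H{\left(C{\left(-1 \right)} \right)} = \left(-2\right) \left(-5\right) + \left(4 + \left(2 \left(-1\right)\right)^{2} - 4 \cdot 2 \left(-1\right)\right) = 10 + \left(4 + \left(-2\right)^{2} - -8\right) = 10 + \left(4 + 4 + 8\right) = 10 + 16 = 26$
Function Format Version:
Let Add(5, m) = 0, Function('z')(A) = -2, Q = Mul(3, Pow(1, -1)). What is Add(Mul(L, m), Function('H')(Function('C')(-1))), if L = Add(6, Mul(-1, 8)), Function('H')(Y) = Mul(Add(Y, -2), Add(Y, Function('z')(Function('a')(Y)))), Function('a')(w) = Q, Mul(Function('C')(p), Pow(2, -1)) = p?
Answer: 26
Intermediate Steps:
Q = 3 (Q = Mul(3, 1) = 3)
Function('C')(p) = Mul(2, p)
Function('a')(w) = 3
m = -5 (m = Add(-5, 0) = -5)
Function('H')(Y) = Pow(Add(-2, Y), 2) (Function('H')(Y) = Mul(Add(Y, -2), Add(Y, -2)) = Mul(Add(-2, Y), Add(-2, Y)) = Pow(Add(-2, Y), 2))
L = -2 (L = Add(6, -8) = -2)
Add(Mul(L, m), Function('H')(Function('C')(-1))) = Add(Mul(-2, -5), Add(4, Pow(Mul(2, -1), 2), Mul(-4, Mul(2, -1)))) = Add(10, Add(4, Pow(-2, 2), Mul(-4, -2))) = Add(10, Add(4, 4, 8)) = Add(10, 16) = 26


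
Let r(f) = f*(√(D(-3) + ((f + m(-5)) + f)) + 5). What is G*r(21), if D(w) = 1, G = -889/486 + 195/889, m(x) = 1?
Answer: -3477755/20574 - 695551*√11/10287 ≈ -393.29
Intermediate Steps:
G = -695551/432054 (G = -889*1/486 + 195*(1/889) = -889/486 + 195/889 = -695551/432054 ≈ -1.6099)
r(f) = f*(5 + √(2 + 2*f)) (r(f) = f*(√(1 + ((f + 1) + f)) + 5) = f*(√(1 + ((1 + f) + f)) + 5) = f*(√(1 + (1 + 2*f)) + 5) = f*(√(2 + 2*f) + 5) = f*(5 + √(2 + 2*f)))
G*r(21) = -695551*(5 + √(2 + 2*21))/20574 = -695551*(5 + √(2 + 42))/20574 = -695551*(5 + √44)/20574 = -695551*(5 + 2*√11)/20574 = -695551*(105 + 42*√11)/432054 = -3477755/20574 - 695551*√11/10287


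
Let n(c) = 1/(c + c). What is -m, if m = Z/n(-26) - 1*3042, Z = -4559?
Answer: -234026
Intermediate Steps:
n(c) = 1/(2*c)
m = 234026 (m = -4559/((1/2)/(-26)) - 1*3042 = -4559/((1/2)*(-1/26)) - 3042 = -4559/(-1/52) - 3042 = -4559*(-52) - 3042 = 237068 - 3042 = 234026)
-m = -1*234026 = -234026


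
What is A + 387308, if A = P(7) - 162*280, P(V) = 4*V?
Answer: 341976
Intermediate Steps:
A = -45332 (A = 4*7 - 162*280 = 28 - 45360 = -45332)
A + 387308 = -45332 + 387308 = 341976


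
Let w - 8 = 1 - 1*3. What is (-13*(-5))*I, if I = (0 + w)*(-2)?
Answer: -780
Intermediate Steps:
w = 6 (w = 8 + (1 - 1*3) = 8 + (1 - 3) = 8 - 2 = 6)
I = -12 (I = (0 + 6)*(-2) = 6*(-2) = -12)
(-13*(-5))*I = -13*(-5)*(-12) = 65*(-12) = -780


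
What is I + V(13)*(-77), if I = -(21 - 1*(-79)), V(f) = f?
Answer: -1101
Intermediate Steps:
I = -100 (I = -(21 + 79) = -1*100 = -100)
I + V(13)*(-77) = -100 + 13*(-77) = -100 - 1001 = -1101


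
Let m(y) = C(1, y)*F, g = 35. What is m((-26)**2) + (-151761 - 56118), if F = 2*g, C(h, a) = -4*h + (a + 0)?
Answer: -160839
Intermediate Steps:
C(h, a) = a - 4*h (C(h, a) = -4*h + a = a - 4*h)
F = 70 (F = 2*35 = 70)
m(y) = -280 + 70*y (m(y) = (y - 4*1)*70 = (y - 4)*70 = (-4 + y)*70 = -280 + 70*y)
m((-26)**2) + (-151761 - 56118) = (-280 + 70*(-26)**2) + (-151761 - 56118) = (-280 + 70*676) - 207879 = (-280 + 47320) - 207879 = 47040 - 207879 = -160839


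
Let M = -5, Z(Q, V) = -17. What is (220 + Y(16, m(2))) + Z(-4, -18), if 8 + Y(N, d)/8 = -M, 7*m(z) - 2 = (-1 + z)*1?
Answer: 179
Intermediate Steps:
m(z) = 1/7 + z/7 (m(z) = 2/7 + ((-1 + z)*1)/7 = 2/7 + (-1 + z)/7 = 2/7 + (-1/7 + z/7) = 1/7 + z/7)
Y(N, d) = -24 (Y(N, d) = -64 + 8*(-1*(-5)) = -64 + 8*5 = -64 + 40 = -24)
(220 + Y(16, m(2))) + Z(-4, -18) = (220 - 24) - 17 = 196 - 17 = 179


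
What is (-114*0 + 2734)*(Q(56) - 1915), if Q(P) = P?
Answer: -5082506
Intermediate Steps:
(-114*0 + 2734)*(Q(56) - 1915) = (-114*0 + 2734)*(56 - 1915) = (0 + 2734)*(-1859) = 2734*(-1859) = -5082506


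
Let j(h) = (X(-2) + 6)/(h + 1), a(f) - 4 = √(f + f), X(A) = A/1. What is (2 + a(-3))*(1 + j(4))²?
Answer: 486/25 + 81*I*√6/25 ≈ 19.44 + 7.9363*I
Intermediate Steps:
X(A) = A (X(A) = A*1 = A)
a(f) = 4 + √2*√f (a(f) = 4 + √(f + f) = 4 + √(2*f) = 4 + √2*√f)
j(h) = 4/(1 + h) (j(h) = (-2 + 6)/(h + 1) = 4/(1 + h))
(2 + a(-3))*(1 + j(4))² = (2 + (4 + √2*√(-3)))*(1 + 4/(1 + 4))² = (2 + (4 + √2*(I*√3)))*(1 + 4/5)² = (2 + (4 + I*√6))*(1 + 4*(⅕))² = (6 + I*√6)*(1 + ⅘)² = (6 + I*√6)*(9/5)² = (6 + I*√6)*(81/25) = 486/25 + 81*I*√6/25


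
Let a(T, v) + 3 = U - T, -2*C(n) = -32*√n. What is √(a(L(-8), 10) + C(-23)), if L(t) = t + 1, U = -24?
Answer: 2*√(-5 + 4*I*√23) ≈ 5.445 + 7.0462*I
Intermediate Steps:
L(t) = 1 + t
C(n) = 16*√n (C(n) = -(-16)*√n = 16*√n)
a(T, v) = -27 - T (a(T, v) = -3 + (-24 - T) = -27 - T)
√(a(L(-8), 10) + C(-23)) = √((-27 - (1 - 8)) + 16*√(-23)) = √((-27 - 1*(-7)) + 16*(I*√23)) = √((-27 + 7) + 16*I*√23) = √(-20 + 16*I*√23)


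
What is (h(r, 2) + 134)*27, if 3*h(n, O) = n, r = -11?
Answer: 3519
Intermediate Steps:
h(n, O) = n/3
(h(r, 2) + 134)*27 = ((⅓)*(-11) + 134)*27 = (-11/3 + 134)*27 = (391/3)*27 = 3519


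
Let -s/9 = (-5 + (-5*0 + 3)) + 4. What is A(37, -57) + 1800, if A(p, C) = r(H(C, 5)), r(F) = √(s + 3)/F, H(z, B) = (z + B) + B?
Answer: 1800 - I*√15/47 ≈ 1800.0 - 0.082404*I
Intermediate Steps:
s = -18 (s = -9*((-5 + (-5*0 + 3)) + 4) = -9*((-5 + (0 + 3)) + 4) = -9*((-5 + 3) + 4) = -9*(-2 + 4) = -9*2 = -18)
H(z, B) = z + 2*B (H(z, B) = (B + z) + B = z + 2*B)
r(F) = I*√15/F (r(F) = √(-18 + 3)/F = √(-15)/F = (I*√15)/F = I*√15/F)
A(p, C) = I*√15/(10 + C) (A(p, C) = I*√15/(C + 2*5) = I*√15/(C + 10) = I*√15/(10 + C))
A(37, -57) + 1800 = I*√15/(10 - 57) + 1800 = I*√15/(-47) + 1800 = I*√15*(-1/47) + 1800 = -I*√15/47 + 1800 = 1800 - I*√15/47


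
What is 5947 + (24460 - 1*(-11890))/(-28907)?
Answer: 171873579/28907 ≈ 5945.7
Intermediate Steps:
5947 + (24460 - 1*(-11890))/(-28907) = 5947 + (24460 + 11890)*(-1/28907) = 5947 + 36350*(-1/28907) = 5947 - 36350/28907 = 171873579/28907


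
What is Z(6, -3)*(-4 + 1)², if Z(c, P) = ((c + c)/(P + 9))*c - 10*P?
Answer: 378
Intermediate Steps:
Z(c, P) = -10*P + 2*c²/(9 + P) (Z(c, P) = ((2*c)/(9 + P))*c - 10*P = (2*c/(9 + P))*c - 10*P = 2*c²/(9 + P) - 10*P = -10*P + 2*c²/(9 + P))
Z(6, -3)*(-4 + 1)² = (2*(6² - 45*(-3) - 5*(-3)²)/(9 - 3))*(-4 + 1)² = (2*(36 + 135 - 5*9)/6)*(-3)² = (2*(⅙)*(36 + 135 - 45))*9 = (2*(⅙)*126)*9 = 42*9 = 378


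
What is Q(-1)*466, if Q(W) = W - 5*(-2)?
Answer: 4194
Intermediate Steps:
Q(W) = 10 + W (Q(W) = W + 10 = 10 + W)
Q(-1)*466 = (10 - 1)*466 = 9*466 = 4194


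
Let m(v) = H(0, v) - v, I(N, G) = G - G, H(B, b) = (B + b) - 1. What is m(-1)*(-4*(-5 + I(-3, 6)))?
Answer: -20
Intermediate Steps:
H(B, b) = -1 + B + b
I(N, G) = 0
m(v) = -1 (m(v) = (-1 + 0 + v) - v = (-1 + v) - v = -1)
m(-1)*(-4*(-5 + I(-3, 6))) = -(-4)*(-5 + 0) = -(-4)*(-5) = -1*20 = -20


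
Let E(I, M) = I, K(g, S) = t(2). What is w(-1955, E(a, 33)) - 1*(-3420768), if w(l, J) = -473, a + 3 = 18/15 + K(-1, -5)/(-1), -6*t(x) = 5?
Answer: 3420295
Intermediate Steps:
t(x) = -5/6 (t(x) = -1/6*5 = -5/6)
K(g, S) = -5/6
a = -29/30 (a = -3 + (18/15 - 5/6/(-1)) = -3 + (18*(1/15) - 5/6*(-1)) = -3 + (6/5 + 5/6) = -3 + 61/30 = -29/30 ≈ -0.96667)
w(-1955, E(a, 33)) - 1*(-3420768) = -473 - 1*(-3420768) = -473 + 3420768 = 3420295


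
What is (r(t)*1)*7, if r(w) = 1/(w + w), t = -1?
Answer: -7/2 ≈ -3.5000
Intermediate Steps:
r(w) = 1/(2*w)
(r(t)*1)*7 = (((½)/(-1))*1)*7 = (((½)*(-1))*1)*7 = -½*1*7 = -½*7 = -7/2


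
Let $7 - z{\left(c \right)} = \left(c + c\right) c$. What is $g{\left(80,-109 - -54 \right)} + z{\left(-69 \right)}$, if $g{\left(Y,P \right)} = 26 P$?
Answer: $-10945$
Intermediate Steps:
$z{\left(c \right)} = 7 - 2 c^{2}$ ($z{\left(c \right)} = 7 - \left(c + c\right) c = 7 - 2 c c = 7 - 2 c^{2}$)
$g{\left(80,-109 - -54 \right)} + z{\left(-69 \right)} = 26 \left(-109 - -54\right) + \left(7 - 2 \left(-69\right)^{2}\right) = 26 \left(-109 + 54\right) + \left(7 - 9522\right) = 26 \left(-55\right) + \left(7 - 9522\right) = -1430 - 9515 = -10945$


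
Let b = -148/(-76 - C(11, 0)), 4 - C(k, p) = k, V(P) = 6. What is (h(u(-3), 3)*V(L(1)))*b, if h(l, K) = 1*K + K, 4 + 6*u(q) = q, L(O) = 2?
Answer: 1776/23 ≈ 77.217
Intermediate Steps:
C(k, p) = 4 - k
u(q) = -⅔ + q/6
b = 148/69 (b = -148/(-76 - (4 - 1*11)) = -148/(-76 - (4 - 11)) = -148/(-76 - 1*(-7)) = -148/(-76 + 7) = -148/(-69) = -148*(-1/69) = 148/69 ≈ 2.1449)
h(l, K) = 2*K (h(l, K) = K + K = 2*K)
(h(u(-3), 3)*V(L(1)))*b = ((2*3)*6)*(148/69) = (6*6)*(148/69) = 36*(148/69) = 1776/23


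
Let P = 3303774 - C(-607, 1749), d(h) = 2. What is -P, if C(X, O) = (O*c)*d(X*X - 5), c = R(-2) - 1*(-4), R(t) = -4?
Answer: -3303774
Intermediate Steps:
c = 0 (c = -4 - 1*(-4) = -4 + 4 = 0)
C(X, O) = 0 (C(X, O) = (O*0)*2 = 0*2 = 0)
P = 3303774 (P = 3303774 - 1*0 = 3303774 + 0 = 3303774)
-P = -1*3303774 = -3303774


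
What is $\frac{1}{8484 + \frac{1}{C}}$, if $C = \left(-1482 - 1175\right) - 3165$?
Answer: $\frac{5822}{49393847} \approx 0.00011787$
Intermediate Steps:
$C = -5822$ ($C = -2657 - 3165 = -5822$)
$\frac{1}{8484 + \frac{1}{C}} = \frac{1}{8484 + \frac{1}{-5822}} = \frac{1}{8484 - \frac{1}{5822}} = \frac{1}{\frac{49393847}{5822}} = \frac{5822}{49393847}$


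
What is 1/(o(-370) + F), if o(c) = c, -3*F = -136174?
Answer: 3/135064 ≈ 2.2212e-5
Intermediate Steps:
F = 136174/3 (F = -⅓*(-136174) = 136174/3 ≈ 45391.)
1/(o(-370) + F) = 1/(-370 + 136174/3) = 1/(135064/3) = 3/135064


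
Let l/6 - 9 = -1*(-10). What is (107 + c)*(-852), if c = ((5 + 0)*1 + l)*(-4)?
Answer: 314388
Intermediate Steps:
l = 114 (l = 54 + 6*(-1*(-10)) = 54 + 6*10 = 54 + 60 = 114)
c = -476 (c = ((5 + 0)*1 + 114)*(-4) = (5*1 + 114)*(-4) = (5 + 114)*(-4) = 119*(-4) = -476)
(107 + c)*(-852) = (107 - 476)*(-852) = -369*(-852) = 314388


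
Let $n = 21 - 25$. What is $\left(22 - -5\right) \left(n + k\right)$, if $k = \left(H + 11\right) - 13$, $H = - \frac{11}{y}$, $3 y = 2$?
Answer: $- \frac{1215}{2} \approx -607.5$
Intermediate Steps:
$y = \frac{2}{3}$ ($y = \frac{1}{3} \cdot 2 = \frac{2}{3} \approx 0.66667$)
$H = - \frac{33}{2}$ ($H = - \frac{11}{\frac{2}{3}} = \left(-11\right) \frac{3}{2} = - \frac{33}{2} \approx -16.5$)
$k = - \frac{37}{2}$ ($k = \left(- \frac{33}{2} + 11\right) - 13 = - \frac{11}{2} - 13 = - \frac{37}{2} \approx -18.5$)
$n = -4$ ($n = 21 - 25 = -4$)
$\left(22 - -5\right) \left(n + k\right) = \left(22 - -5\right) \left(-4 - \frac{37}{2}\right) = \left(22 + 5\right) \left(- \frac{45}{2}\right) = 27 \left(- \frac{45}{2}\right) = - \frac{1215}{2}$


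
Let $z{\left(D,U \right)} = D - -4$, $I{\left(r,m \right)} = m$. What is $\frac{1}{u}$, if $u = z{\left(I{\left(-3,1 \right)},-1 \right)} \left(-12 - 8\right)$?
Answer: $- \frac{1}{100} \approx -0.01$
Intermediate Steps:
$z{\left(D,U \right)} = 4 + D$ ($z{\left(D,U \right)} = D + 4 = 4 + D$)
$u = -100$ ($u = \left(4 + 1\right) \left(-12 - 8\right) = 5 \left(-20\right) = -100$)
$\frac{1}{u} = \frac{1}{-100} = - \frac{1}{100}$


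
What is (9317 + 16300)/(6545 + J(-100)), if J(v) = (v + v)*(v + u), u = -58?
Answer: 8539/12715 ≈ 0.67157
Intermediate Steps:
J(v) = 2*v*(-58 + v) (J(v) = (v + v)*(v - 58) = (2*v)*(-58 + v) = 2*v*(-58 + v))
(9317 + 16300)/(6545 + J(-100)) = (9317 + 16300)/(6545 + 2*(-100)*(-58 - 100)) = 25617/(6545 + 2*(-100)*(-158)) = 25617/(6545 + 31600) = 25617/38145 = 25617*(1/38145) = 8539/12715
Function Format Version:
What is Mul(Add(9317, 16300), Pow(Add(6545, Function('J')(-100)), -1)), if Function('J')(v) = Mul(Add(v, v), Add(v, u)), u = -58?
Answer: Rational(8539, 12715) ≈ 0.67157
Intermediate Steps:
Function('J')(v) = Mul(2, v, Add(-58, v)) (Function('J')(v) = Mul(Add(v, v), Add(v, -58)) = Mul(Mul(2, v), Add(-58, v)) = Mul(2, v, Add(-58, v)))
Mul(Add(9317, 16300), Pow(Add(6545, Function('J')(-100)), -1)) = Mul(Add(9317, 16300), Pow(Add(6545, Mul(2, -100, Add(-58, -100))), -1)) = Mul(25617, Pow(Add(6545, Mul(2, -100, -158)), -1)) = Mul(25617, Pow(Add(6545, 31600), -1)) = Mul(25617, Pow(38145, -1)) = Mul(25617, Rational(1, 38145)) = Rational(8539, 12715)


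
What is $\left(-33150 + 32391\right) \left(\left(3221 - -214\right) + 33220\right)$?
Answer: $-27821145$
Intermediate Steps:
$\left(-33150 + 32391\right) \left(\left(3221 - -214\right) + 33220\right) = - 759 \left(\left(3221 + 214\right) + 33220\right) = - 759 \left(3435 + 33220\right) = \left(-759\right) 36655 = -27821145$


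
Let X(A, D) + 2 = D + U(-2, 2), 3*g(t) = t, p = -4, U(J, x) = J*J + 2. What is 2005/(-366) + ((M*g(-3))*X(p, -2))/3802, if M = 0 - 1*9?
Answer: -3808211/695766 ≈ -5.4734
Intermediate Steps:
U(J, x) = 2 + J² (U(J, x) = J² + 2 = 2 + J²)
M = -9 (M = 0 - 9 = -9)
g(t) = t/3
X(A, D) = 4 + D (X(A, D) = -2 + (D + (2 + (-2)²)) = -2 + (D + (2 + 4)) = -2 + (D + 6) = -2 + (6 + D) = 4 + D)
2005/(-366) + ((M*g(-3))*X(p, -2))/3802 = 2005/(-366) + ((-3*(-3))*(4 - 2))/3802 = 2005*(-1/366) + (-9*(-1)*2)*(1/3802) = -2005/366 + (9*2)*(1/3802) = -2005/366 + 18*(1/3802) = -2005/366 + 9/1901 = -3808211/695766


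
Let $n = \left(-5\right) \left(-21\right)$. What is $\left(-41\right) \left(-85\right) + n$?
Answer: $3590$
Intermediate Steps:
$n = 105$
$\left(-41\right) \left(-85\right) + n = \left(-41\right) \left(-85\right) + 105 = 3485 + 105 = 3590$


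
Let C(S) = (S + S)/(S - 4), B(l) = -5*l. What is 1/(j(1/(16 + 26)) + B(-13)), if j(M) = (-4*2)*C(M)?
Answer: 167/10871 ≈ 0.015362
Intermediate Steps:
C(S) = 2*S/(-4 + S) (C(S) = (2*S)/(-4 + S) = 2*S/(-4 + S))
j(M) = -16*M/(-4 + M) (j(M) = (-4*2)*(2*M/(-4 + M)) = -16*M/(-4 + M))
1/(j(1/(16 + 26)) + B(-13)) = 1/(-16/((16 + 26)*(-4 + 1/(16 + 26))) - 5*(-13)) = 1/(-16/(42*(-4 + 1/42)) + 65) = 1/(-16*1/42/(-4 + 1/42) + 65) = 1/(-16*1/42/(-167/42) + 65) = 1/(-16*1/42*(-42/167) + 65) = 1/(16/167 + 65) = 1/(10871/167) = 167/10871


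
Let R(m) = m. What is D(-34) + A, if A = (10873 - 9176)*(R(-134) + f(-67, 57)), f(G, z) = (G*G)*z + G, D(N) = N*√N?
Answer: 433875384 - 34*I*√34 ≈ 4.3388e+8 - 198.25*I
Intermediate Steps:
D(N) = N^(3/2)
f(G, z) = G + z*G² (f(G, z) = G²*z + G = z*G² + G = G + z*G²)
A = 433875384 (A = (10873 - 9176)*(-134 - 67*(1 - 67*57)) = 1697*(-134 - 67*(1 - 3819)) = 1697*(-134 - 67*(-3818)) = 1697*(-134 + 255806) = 1697*255672 = 433875384)
D(-34) + A = (-34)^(3/2) + 433875384 = -34*I*√34 + 433875384 = 433875384 - 34*I*√34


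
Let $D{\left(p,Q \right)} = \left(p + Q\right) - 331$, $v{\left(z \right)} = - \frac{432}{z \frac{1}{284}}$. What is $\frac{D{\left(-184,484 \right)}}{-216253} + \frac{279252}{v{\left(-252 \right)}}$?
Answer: $\frac{35226973745}{61415852} \approx 573.58$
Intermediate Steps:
$v{\left(z \right)} = - \frac{122688}{z}$ ($v{\left(z \right)} = - \frac{432}{z \frac{1}{284}} = - \frac{432}{\frac{1}{284} z} = - 432 \frac{284}{z} = - \frac{122688}{z}$)
$D{\left(p,Q \right)} = -331 + Q + p$ ($D{\left(p,Q \right)} = \left(Q + p\right) - 331 = -331 + Q + p$)
$\frac{D{\left(-184,484 \right)}}{-216253} + \frac{279252}{v{\left(-252 \right)}} = \frac{-331 + 484 - 184}{-216253} + \frac{279252}{\left(-122688\right) \frac{1}{-252}} = \left(-31\right) \left(- \frac{1}{216253}\right) + \frac{279252}{\left(-122688\right) \left(- \frac{1}{252}\right)} = \frac{31}{216253} + \frac{279252}{\frac{3408}{7}} = \frac{31}{216253} + 279252 \cdot \frac{7}{3408} = \frac{31}{216253} + \frac{162897}{284} = \frac{35226973745}{61415852}$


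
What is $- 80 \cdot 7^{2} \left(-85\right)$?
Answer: $333200$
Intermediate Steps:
$- 80 \cdot 7^{2} \left(-85\right) = \left(-80\right) 49 \left(-85\right) = \left(-3920\right) \left(-85\right) = 333200$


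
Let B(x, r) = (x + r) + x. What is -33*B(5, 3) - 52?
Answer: -481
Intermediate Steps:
B(x, r) = r + 2*x (B(x, r) = (r + x) + x = r + 2*x)
-33*B(5, 3) - 52 = -33*(3 + 2*5) - 52 = -33*(3 + 10) - 52 = -33*13 - 52 = -429 - 52 = -481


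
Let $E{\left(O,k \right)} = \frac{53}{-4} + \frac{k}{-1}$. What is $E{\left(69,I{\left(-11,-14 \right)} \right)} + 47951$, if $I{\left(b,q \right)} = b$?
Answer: $\frac{191795}{4} \approx 47949.0$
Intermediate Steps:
$E{\left(O,k \right)} = - \frac{53}{4} - k$ ($E{\left(O,k \right)} = 53 \left(- \frac{1}{4}\right) + k \left(-1\right) = - \frac{53}{4} - k$)
$E{\left(69,I{\left(-11,-14 \right)} \right)} + 47951 = \left(- \frac{53}{4} - -11\right) + 47951 = \left(- \frac{53}{4} + 11\right) + 47951 = - \frac{9}{4} + 47951 = \frac{191795}{4}$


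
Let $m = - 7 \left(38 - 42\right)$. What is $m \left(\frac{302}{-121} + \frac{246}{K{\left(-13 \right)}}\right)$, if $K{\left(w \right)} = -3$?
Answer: $- \frac{286272}{121} \approx -2365.9$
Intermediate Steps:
$m = 28$ ($m = \left(-7\right) \left(-4\right) = 28$)
$m \left(\frac{302}{-121} + \frac{246}{K{\left(-13 \right)}}\right) = 28 \left(\frac{302}{-121} + \frac{246}{-3}\right) = 28 \left(302 \left(- \frac{1}{121}\right) + 246 \left(- \frac{1}{3}\right)\right) = 28 \left(- \frac{302}{121} - 82\right) = 28 \left(- \frac{10224}{121}\right) = - \frac{286272}{121}$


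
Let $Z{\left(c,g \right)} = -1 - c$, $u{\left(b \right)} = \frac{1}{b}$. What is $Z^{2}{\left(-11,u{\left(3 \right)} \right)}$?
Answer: $100$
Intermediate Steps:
$Z^{2}{\left(-11,u{\left(3 \right)} \right)} = \left(-1 - -11\right)^{2} = \left(-1 + 11\right)^{2} = 10^{2} = 100$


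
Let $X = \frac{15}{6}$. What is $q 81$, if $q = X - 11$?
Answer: $- \frac{1377}{2} \approx -688.5$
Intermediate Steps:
$X = \frac{5}{2}$ ($X = 15 \cdot \frac{1}{6} = \frac{5}{2} \approx 2.5$)
$q = - \frac{17}{2}$ ($q = \frac{5}{2} - 11 = - \frac{17}{2} \approx -8.5$)
$q 81 = \left(- \frac{17}{2}\right) 81 = - \frac{1377}{2}$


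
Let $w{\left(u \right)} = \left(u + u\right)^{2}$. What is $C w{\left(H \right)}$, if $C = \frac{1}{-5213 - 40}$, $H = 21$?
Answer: $- \frac{588}{1751} \approx -0.33581$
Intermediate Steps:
$C = - \frac{1}{5253}$ ($C = \frac{1}{-5253} = - \frac{1}{5253} \approx -0.00019037$)
$w{\left(u \right)} = 4 u^{2}$ ($w{\left(u \right)} = \left(2 u\right)^{2} = 4 u^{2}$)
$C w{\left(H \right)} = - \frac{4 \cdot 21^{2}}{5253} = - \frac{4 \cdot 441}{5253} = \left(- \frac{1}{5253}\right) 1764 = - \frac{588}{1751}$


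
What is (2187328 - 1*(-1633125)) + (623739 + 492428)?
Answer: 4936620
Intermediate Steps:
(2187328 - 1*(-1633125)) + (623739 + 492428) = (2187328 + 1633125) + 1116167 = 3820453 + 1116167 = 4936620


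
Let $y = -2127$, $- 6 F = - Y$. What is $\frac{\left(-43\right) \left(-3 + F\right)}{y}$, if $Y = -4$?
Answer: $- \frac{473}{6381} \approx -0.074126$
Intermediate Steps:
$F = - \frac{2}{3}$ ($F = - \frac{\left(-1\right) \left(-4\right)}{6} = \left(- \frac{1}{6}\right) 4 = - \frac{2}{3} \approx -0.66667$)
$\frac{\left(-43\right) \left(-3 + F\right)}{y} = \frac{\left(-43\right) \left(-3 - \frac{2}{3}\right)}{-2127} = \left(-43\right) \left(- \frac{11}{3}\right) \left(- \frac{1}{2127}\right) = \frac{473}{3} \left(- \frac{1}{2127}\right) = - \frac{473}{6381}$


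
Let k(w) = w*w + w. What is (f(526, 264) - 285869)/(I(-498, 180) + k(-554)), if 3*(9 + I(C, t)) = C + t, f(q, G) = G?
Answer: -285605/306247 ≈ -0.93260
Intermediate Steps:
k(w) = w + w² (k(w) = w² + w = w + w²)
I(C, t) = -9 + C/3 + t/3 (I(C, t) = -9 + (C + t)/3 = -9 + (C/3 + t/3) = -9 + C/3 + t/3)
(f(526, 264) - 285869)/(I(-498, 180) + k(-554)) = (264 - 285869)/((-9 + (⅓)*(-498) + (⅓)*180) - 554*(1 - 554)) = -285605/((-9 - 166 + 60) - 554*(-553)) = -285605/(-115 + 306362) = -285605/306247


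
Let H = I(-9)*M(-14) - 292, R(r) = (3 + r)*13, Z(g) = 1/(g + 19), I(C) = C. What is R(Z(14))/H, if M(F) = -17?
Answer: -1300/4587 ≈ -0.28341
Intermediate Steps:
Z(g) = 1/(19 + g)
R(r) = 39 + 13*r
H = -139 (H = -9*(-17) - 292 = 153 - 292 = -139)
R(Z(14))/H = (39 + 13/(19 + 14))/(-139) = (39 + 13/33)*(-1/139) = (1300/33)*(-1/139) = -1300/4587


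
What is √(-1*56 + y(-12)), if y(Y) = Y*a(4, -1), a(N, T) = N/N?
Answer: 2*I*√17 ≈ 8.2462*I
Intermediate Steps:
a(N, T) = 1
y(Y) = Y (y(Y) = Y*1 = Y)
√(-1*56 + y(-12)) = √(-1*56 - 12) = √(-56 - 12) = √(-68) = 2*I*√17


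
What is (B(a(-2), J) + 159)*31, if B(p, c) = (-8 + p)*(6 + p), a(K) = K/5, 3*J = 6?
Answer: 86769/25 ≈ 3470.8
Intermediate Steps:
J = 2 (J = (⅓)*6 = 2)
a(K) = K/5 (a(K) = K*(⅕) = K/5)
(B(a(-2), J) + 159)*31 = ((-48 + ((⅕)*(-2))² - 2*(-2)/5) + 159)*31 = ((-48 + (-⅖)² - 2*(-⅖)) + 159)*31 = ((-48 + 4/25 + ⅘) + 159)*31 = (-1176/25 + 159)*31 = (2799/25)*31 = 86769/25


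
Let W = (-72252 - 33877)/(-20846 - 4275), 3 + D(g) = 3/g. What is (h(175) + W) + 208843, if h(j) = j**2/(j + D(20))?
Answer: 18078917859976/86491603 ≈ 2.0903e+5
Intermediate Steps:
D(g) = -3 + 3/g
W = 106129/25121 (W = -106129/(-25121) = -106129*(-1/25121) = 106129/25121 ≈ 4.2247)
h(j) = j**2/(-57/20 + j) (h(j) = j**2/(j + (-3 + 3/20)) = j**2/(j - 57/20) = j**2/(-57/20 + j))
(h(175) + W) + 208843 = (20*175**2/(-57 + 20*175) + 106129/25121) + 208843 = (20*30625/(-57 + 3500) + 106129/25121) + 208843 = (20*30625/3443 + 106129/25121) + 208843 = (20*30625*(1/3443) + 106129/25121) + 208843 = (612500/3443 + 106129/25121) + 208843 = 15752014647/86491603 + 208843 = 18078917859976/86491603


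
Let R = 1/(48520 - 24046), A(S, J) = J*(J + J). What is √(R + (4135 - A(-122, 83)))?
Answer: I*√5775932062194/24474 ≈ 98.199*I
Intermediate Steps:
A(S, J) = 2*J² (A(S, J) = J*(2*J) = 2*J²)
R = 1/24474 ≈ 4.0860e-5
√(R + (4135 - A(-122, 83))) = √(1/24474 + (4135 - 2*83²)) = √(1/24474 + (4135 - 2*6889)) = √(1/24474 + (4135 - 1*13778)) = √(1/24474 + (4135 - 13778)) = √(1/24474 - 9643) = √(-236002781/24474) = I*√5775932062194/24474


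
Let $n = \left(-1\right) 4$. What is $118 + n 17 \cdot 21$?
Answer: $-1310$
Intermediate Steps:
$n = -4$
$118 + n 17 \cdot 21 = 118 + \left(-4\right) 17 \cdot 21 = 118 - 1428 = -1310$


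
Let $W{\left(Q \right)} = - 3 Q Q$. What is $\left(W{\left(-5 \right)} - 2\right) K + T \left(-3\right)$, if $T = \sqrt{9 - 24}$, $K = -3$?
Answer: $231 - 3 i \sqrt{15} \approx 231.0 - 11.619 i$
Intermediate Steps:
$W{\left(Q \right)} = - 3 Q^{2}$
$T = i \sqrt{15}$ ($T = \sqrt{-15} = i \sqrt{15} \approx 3.873 i$)
$\left(W{\left(-5 \right)} - 2\right) K + T \left(-3\right) = \left(- 3 \left(-5\right)^{2} - 2\right) \left(-3\right) + i \sqrt{15} \left(-3\right) = \left(\left(-3\right) 25 - 2\right) \left(-3\right) - 3 i \sqrt{15} = \left(-75 - 2\right) \left(-3\right) - 3 i \sqrt{15} = \left(-77\right) \left(-3\right) - 3 i \sqrt{15} = 231 - 3 i \sqrt{15}$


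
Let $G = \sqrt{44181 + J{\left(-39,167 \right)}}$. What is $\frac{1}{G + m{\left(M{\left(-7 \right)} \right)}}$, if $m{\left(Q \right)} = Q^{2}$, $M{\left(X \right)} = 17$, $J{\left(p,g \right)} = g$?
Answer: $\frac{289}{39173} - \frac{2 \sqrt{11087}}{39173} \approx 0.0020016$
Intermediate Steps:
$G = 2 \sqrt{11087}$ ($G = \sqrt{44181 + 167} = \sqrt{44348} = 2 \sqrt{11087} \approx 210.59$)
$\frac{1}{G + m{\left(M{\left(-7 \right)} \right)}} = \frac{1}{2 \sqrt{11087} + 17^{2}} = \frac{1}{2 \sqrt{11087} + 289} = \frac{1}{289 + 2 \sqrt{11087}}$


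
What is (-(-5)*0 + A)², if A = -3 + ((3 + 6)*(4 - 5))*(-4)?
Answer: 1089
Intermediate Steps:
A = 33 (A = -3 + (9*(-1))*(-4) = -3 - 9*(-4) = -3 + 36 = 33)
(-(-5)*0 + A)² = (-(-5)*0 + 33)² = (-1*0 + 33)² = (0 + 33)² = 33² = 1089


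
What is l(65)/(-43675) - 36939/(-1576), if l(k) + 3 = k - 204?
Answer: 1613534617/68831800 ≈ 23.442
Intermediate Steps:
l(k) = -207 + k (l(k) = -3 + (k - 204) = -3 + (-204 + k) = -207 + k)
l(65)/(-43675) - 36939/(-1576) = (-207 + 65)/(-43675) - 36939/(-1576) = -142*(-1/43675) - 36939*(-1/1576) = 142/43675 + 36939/1576 = 1613534617/68831800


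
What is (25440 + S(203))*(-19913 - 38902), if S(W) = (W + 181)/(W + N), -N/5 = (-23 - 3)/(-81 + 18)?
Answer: -18942497174880/12659 ≈ -1.4964e+9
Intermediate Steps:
N = -130/63 (N = -5*(-23 - 3)/(-81 + 18) = -(-130)/(-63) = -(-130)*(-1)/63 = -5*26/63 = -130/63 ≈ -2.0635)
S(W) = (181 + W)/(-130/63 + W) (S(W) = (W + 181)/(W - 130/63) = (181 + W)/(-130/63 + W))
(25440 + S(203))*(-19913 - 38902) = (25440 + 63*(181 + 203)/(-130 + 63*203))*(-19913 - 38902) = (25440 + 63*384/(-130 + 12789))*(-58815) = (25440 + 63*384/12659)*(-58815) = (25440 + 63*(1/12659)*384)*(-58815) = (25440 + 24192/12659)*(-58815) = (322069152/12659)*(-58815) = -18942497174880/12659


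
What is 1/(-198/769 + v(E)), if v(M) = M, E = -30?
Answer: -769/23268 ≈ -0.033050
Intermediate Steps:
1/(-198/769 + v(E)) = 1/(-198/769 - 30) = 1/(-23268/769) = -769/23268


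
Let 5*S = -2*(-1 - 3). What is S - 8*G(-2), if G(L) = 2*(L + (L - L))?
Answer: 168/5 ≈ 33.600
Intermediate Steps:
G(L) = 2*L (G(L) = 2*(L + 0) = 2*L)
S = 8/5 (S = (-2*(-1 - 3))/5 = (-2*(-4))/5 = (⅕)*8 = 8/5 ≈ 1.6000)
S - 8*G(-2) = 8/5 - 16*(-2) = 8/5 - 8*(-4) = 8/5 + 32 = 168/5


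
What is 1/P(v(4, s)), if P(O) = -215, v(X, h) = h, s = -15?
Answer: -1/215 ≈ -0.0046512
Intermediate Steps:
1/P(v(4, s)) = 1/(-215) = -1/215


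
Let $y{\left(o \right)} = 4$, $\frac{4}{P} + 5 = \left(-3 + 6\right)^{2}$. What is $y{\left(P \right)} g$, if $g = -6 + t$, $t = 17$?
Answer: $44$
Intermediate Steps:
$P = 1$ ($P = \frac{4}{-5 + \left(-3 + 6\right)^{2}} = \frac{4}{-5 + 3^{2}} = \frac{4}{-5 + 9} = \frac{4}{4} = 4 \cdot \frac{1}{4} = 1$)
$g = 11$ ($g = -6 + 17 = 11$)
$y{\left(P \right)} g = 4 \cdot 11 = 44$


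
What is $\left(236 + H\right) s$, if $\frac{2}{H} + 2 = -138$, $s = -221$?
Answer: $- \frac{3650699}{70} \approx -52153.0$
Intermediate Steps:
$H = - \frac{1}{70}$ ($H = \frac{2}{-2 - 138} = \frac{2}{-140} = 2 \left(- \frac{1}{140}\right) = - \frac{1}{70} \approx -0.014286$)
$\left(236 + H\right) s = \left(236 - \frac{1}{70}\right) \left(-221\right) = \frac{16519}{70} \left(-221\right) = - \frac{3650699}{70}$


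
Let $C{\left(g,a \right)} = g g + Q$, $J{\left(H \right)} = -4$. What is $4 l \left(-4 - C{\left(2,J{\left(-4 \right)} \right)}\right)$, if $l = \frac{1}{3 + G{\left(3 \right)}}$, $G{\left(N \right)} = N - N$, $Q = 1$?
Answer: $-12$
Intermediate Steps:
$G{\left(N \right)} = 0$
$l = \frac{1}{3}$ ($l = \frac{1}{3 + 0} = \frac{1}{3} \approx 0.33333$)
$C{\left(g,a \right)} = 1 + g^{2}$ ($C{\left(g,a \right)} = g g + 1 = g^{2} + 1 = 1 + g^{2}$)
$4 l \left(-4 - C{\left(2,J{\left(-4 \right)} \right)}\right) = 4 \cdot \frac{1}{3} \left(-4 - \left(1 + 2^{2}\right)\right) = \frac{4 \left(-4 - \left(1 + 4\right)\right)}{3} = \frac{4 \left(-4 - 5\right)}{3} = \frac{4}{3} \left(-9\right) = -12$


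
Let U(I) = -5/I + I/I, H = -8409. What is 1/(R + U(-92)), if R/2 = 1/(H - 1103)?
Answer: 54694/57655 ≈ 0.94864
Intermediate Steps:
R = -1/4756 (R = 2/(-8409 - 1103) = 2/(-9512) = 2*(-1/9512) = -1/4756 ≈ -0.00021026)
U(I) = 1 - 5/I (U(I) = -5/I + 1 = 1 - 5/I)
1/(R + U(-92)) = 1/(-1/4756 + (-5 - 92)/(-92)) = 1/(-1/4756 - 1/92*(-97)) = 1/(-1/4756 + 97/92) = 1/(57655/54694) = 54694/57655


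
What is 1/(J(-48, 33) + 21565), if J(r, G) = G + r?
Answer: 1/21550 ≈ 4.6404e-5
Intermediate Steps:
1/(J(-48, 33) + 21565) = 1/((33 - 48) + 21565) = 1/(-15 + 21565) = 1/21550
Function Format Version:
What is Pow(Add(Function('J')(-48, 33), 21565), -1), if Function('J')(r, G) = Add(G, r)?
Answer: Rational(1, 21550) ≈ 4.6404e-5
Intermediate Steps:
Pow(Add(Function('J')(-48, 33), 21565), -1) = Pow(Add(Add(33, -48), 21565), -1) = Pow(Add(-15, 21565), -1) = Pow(21550, -1) = Rational(1, 21550)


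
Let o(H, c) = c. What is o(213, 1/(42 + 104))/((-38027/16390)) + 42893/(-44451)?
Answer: -10857636368/11217698811 ≈ -0.96790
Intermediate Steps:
o(213, 1/(42 + 104))/((-38027/16390)) + 42893/(-44451) = 1/((42 + 104)*((-38027/16390))) + 42893/(-44451) = 1/(146*((-38027*1/16390))) + 42893*(-1/44451) = 1/(146*(-3457/1490)) - 42893/44451 = (1/146)*(-1490/3457) - 42893/44451 = -745/252361 - 42893/44451 = -10857636368/11217698811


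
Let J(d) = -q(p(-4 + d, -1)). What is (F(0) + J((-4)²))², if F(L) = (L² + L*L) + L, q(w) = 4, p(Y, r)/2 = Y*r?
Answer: 16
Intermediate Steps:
p(Y, r) = 2*Y*r (p(Y, r) = 2*(Y*r) = 2*Y*r)
J(d) = -4 (J(d) = -1*4 = -4)
F(L) = L + 2*L² (F(L) = (L² + L²) + L = 2*L² + L = L + 2*L²)
(F(0) + J((-4)²))² = (0*(1 + 2*0) - 4)² = (0*(1 + 0) - 4)² = (0*1 - 4)² = (0 - 4)² = (-4)² = 16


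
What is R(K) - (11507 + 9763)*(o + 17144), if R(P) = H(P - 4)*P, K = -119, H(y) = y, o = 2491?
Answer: -417621813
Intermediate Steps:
R(P) = P*(-4 + P) (R(P) = (P - 4)*P = (-4 + P)*P = P*(-4 + P))
R(K) - (11507 + 9763)*(o + 17144) = -119*(-4 - 119) - (11507 + 9763)*(2491 + 17144) = -119*(-123) - 21270*19635 = 14637 - 1*417636450 = 14637 - 417636450 = -417621813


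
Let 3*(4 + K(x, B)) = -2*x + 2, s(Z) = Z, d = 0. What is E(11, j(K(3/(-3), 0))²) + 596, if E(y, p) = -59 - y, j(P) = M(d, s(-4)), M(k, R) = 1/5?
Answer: 526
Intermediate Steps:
K(x, B) = -10/3 - 2*x/3 (K(x, B) = -4 + (-2*x + 2)/3 = -4 + (2 - 2*x)/3 = -4 + (⅔ - 2*x/3) = -10/3 - 2*x/3)
M(k, R) = ⅕
j(P) = ⅕
E(11, j(K(3/(-3), 0))²) + 596 = (-59 - 1*11) + 596 = (-59 - 11) + 596 = -70 + 596 = 526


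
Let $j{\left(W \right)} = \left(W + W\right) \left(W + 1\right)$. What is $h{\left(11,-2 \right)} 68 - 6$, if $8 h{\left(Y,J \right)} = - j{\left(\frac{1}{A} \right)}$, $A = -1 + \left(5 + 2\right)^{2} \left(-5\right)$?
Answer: $- \frac{358931}{60516} \approx -5.9312$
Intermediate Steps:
$A = -246$ ($A = -1 + 7^{2} \left(-5\right) = -1 + 49 \left(-5\right) = -1 - 245 = -246$)
$j{\left(W \right)} = 2 W \left(1 + W\right)$
$h{\left(Y,J \right)} = \frac{245}{242064}$ ($h{\left(Y,J \right)} = \frac{\left(-1\right) \frac{2 \left(1 + \frac{1}{-246}\right)}{-246}}{8} = \frac{\left(-1\right) 2 \left(- \frac{1}{246}\right) \left(1 - \frac{1}{246}\right)}{8} = \frac{\left(-1\right) 2 \left(- \frac{1}{246}\right) \frac{245}{246}}{8} = \frac{\left(-1\right) \left(- \frac{245}{30258}\right)}{8} = \frac{1}{8} \cdot \frac{245}{30258} = \frac{245}{242064}$)
$h{\left(11,-2 \right)} 68 - 6 = \frac{245}{242064} \cdot 68 - 6 = \frac{4165}{60516} - 6 = - \frac{358931}{60516}$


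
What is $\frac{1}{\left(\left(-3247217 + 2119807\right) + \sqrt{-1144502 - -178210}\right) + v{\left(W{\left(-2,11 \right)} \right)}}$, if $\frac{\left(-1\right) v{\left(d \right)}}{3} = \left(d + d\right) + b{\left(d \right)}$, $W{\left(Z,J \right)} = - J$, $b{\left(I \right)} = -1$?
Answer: $- \frac{1127341}{1270898696573} - \frac{2 i \sqrt{241573}}{1270898696573} \approx -8.8704 \cdot 10^{-7} - 7.7347 \cdot 10^{-10} i$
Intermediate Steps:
$v{\left(d \right)} = 3 - 6 d$ ($v{\left(d \right)} = - 3 \left(\left(d + d\right) - 1\right) = - 3 \left(2 d - 1\right) = - 3 \left(-1 + 2 d\right) = 3 - 6 d$)
$\frac{1}{\left(\left(-3247217 + 2119807\right) + \sqrt{-1144502 - -178210}\right) + v{\left(W{\left(-2,11 \right)} \right)}} = \frac{1}{\left(\left(-3247217 + 2119807\right) + \sqrt{-1144502 - -178210}\right) - \left(-3 + 6 \left(\left(-1\right) 11\right)\right)} = \frac{1}{\left(-1127410 + \sqrt{-1144502 + \left(178410 - 200\right)}\right) + \left(3 - -66\right)} = \frac{1}{\left(-1127410 + \sqrt{-1144502 + 178210}\right) + \left(3 + 66\right)} = \frac{1}{\left(-1127410 + \sqrt{-966292}\right) + 69} = \frac{1}{\left(-1127410 + 2 i \sqrt{241573}\right) + 69} = \frac{1}{-1127341 + 2 i \sqrt{241573}}$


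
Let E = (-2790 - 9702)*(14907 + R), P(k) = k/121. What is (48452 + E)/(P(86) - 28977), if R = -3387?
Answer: 17406985948/3506131 ≈ 4964.7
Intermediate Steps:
P(k) = k/121 (P(k) = k*(1/121) = k/121)
E = -143907840 (E = (-2790 - 9702)*(14907 - 3387) = -12492*11520 = -143907840)
(48452 + E)/(P(86) - 28977) = (48452 - 143907840)/((1/121)*86 - 28977) = -143859388/(86/121 - 28977) = -143859388/(-3506131/121) = -143859388*(-121/3506131) = 17406985948/3506131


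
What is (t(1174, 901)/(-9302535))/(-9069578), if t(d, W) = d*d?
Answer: 689138/42185033390115 ≈ 1.6336e-8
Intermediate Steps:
t(d, W) = d²
(t(1174, 901)/(-9302535))/(-9069578) = (1174²/(-9302535))/(-9069578) = (1378276*(-1/9302535))*(-1/9069578) = -1378276/9302535*(-1/9069578) = 689138/42185033390115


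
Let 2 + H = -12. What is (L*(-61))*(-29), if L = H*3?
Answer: -74298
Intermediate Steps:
H = -14 (H = -2 - 12 = -14)
L = -42 (L = -14*3 = -42)
(L*(-61))*(-29) = -42*(-61)*(-29) = 2562*(-29) = -74298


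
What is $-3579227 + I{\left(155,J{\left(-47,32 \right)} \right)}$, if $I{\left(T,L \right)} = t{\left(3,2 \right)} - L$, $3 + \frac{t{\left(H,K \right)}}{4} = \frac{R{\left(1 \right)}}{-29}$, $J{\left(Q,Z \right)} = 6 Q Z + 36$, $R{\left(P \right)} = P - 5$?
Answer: $- \frac{103537263}{29} \approx -3.5703 \cdot 10^{6}$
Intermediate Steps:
$R{\left(P \right)} = -5 + P$
$J{\left(Q,Z \right)} = 36 + 6 Q Z$ ($J{\left(Q,Z \right)} = 6 Q Z + 36 = 36 + 6 Q Z$)
$t{\left(H,K \right)} = - \frac{332}{29}$ ($t{\left(H,K \right)} = -12 + 4 \frac{-5 + 1}{-29} = -12 + 4 \left(\left(-4\right) \left(- \frac{1}{29}\right)\right) = -12 + 4 \cdot \frac{4}{29} = -12 + \frac{16}{29} = - \frac{332}{29}$)
$I{\left(T,L \right)} = - \frac{332}{29} - L$
$-3579227 + I{\left(155,J{\left(-47,32 \right)} \right)} = -3579227 - \left(\frac{1376}{29} + 6 \left(-47\right) 32\right) = -3579227 - - \frac{260320}{29} = -3579227 + \left(- \frac{332}{29} + 8988\right) = -3579227 + \frac{260320}{29} = - \frac{103537263}{29}$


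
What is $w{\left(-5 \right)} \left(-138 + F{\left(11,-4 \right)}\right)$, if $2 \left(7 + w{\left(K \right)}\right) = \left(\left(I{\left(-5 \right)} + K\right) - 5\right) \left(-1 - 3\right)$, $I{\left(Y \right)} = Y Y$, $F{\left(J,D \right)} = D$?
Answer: $5254$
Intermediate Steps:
$I{\left(Y \right)} = Y^{2}$
$w{\left(K \right)} = -47 - 2 K$ ($w{\left(K \right)} = -7 + \frac{\left(\left(\left(-5\right)^{2} + K\right) - 5\right) \left(-1 - 3\right)}{2} = -7 + \frac{\left(\left(25 + K\right) - 5\right) \left(-4\right)}{2} = -7 + \frac{\left(20 + K\right) \left(-4\right)}{2} = -7 + \frac{-80 - 4 K}{2} = -7 - \left(40 + 2 K\right) = -47 - 2 K$)
$w{\left(-5 \right)} \left(-138 + F{\left(11,-4 \right)}\right) = \left(-47 - -10\right) \left(-138 - 4\right) = \left(-47 + 10\right) \left(-142\right) = \left(-37\right) \left(-142\right) = 5254$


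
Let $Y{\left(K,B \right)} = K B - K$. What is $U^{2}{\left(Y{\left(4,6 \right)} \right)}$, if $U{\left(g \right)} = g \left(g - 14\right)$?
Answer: $14400$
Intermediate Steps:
$Y{\left(K,B \right)} = - K + B K$ ($Y{\left(K,B \right)} = B K - K = - K + B K$)
$U{\left(g \right)} = g \left(-14 + g\right)$
$U^{2}{\left(Y{\left(4,6 \right)} \right)} = \left(4 \left(-1 + 6\right) \left(-14 + 4 \left(-1 + 6\right)\right)\right)^{2} = \left(4 \cdot 5 \left(-14 + 4 \cdot 5\right)\right)^{2} = \left(20 \left(-14 + 20\right)\right)^{2} = \left(20 \cdot 6\right)^{2} = 120^{2} = 14400$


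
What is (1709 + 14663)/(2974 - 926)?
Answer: 4093/512 ≈ 7.9941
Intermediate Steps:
(1709 + 14663)/(2974 - 926) = 16372/2048 = 16372*(1/2048) = 4093/512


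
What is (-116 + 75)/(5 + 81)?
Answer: -41/86 ≈ -0.47674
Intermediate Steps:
(-116 + 75)/(5 + 81) = -41/86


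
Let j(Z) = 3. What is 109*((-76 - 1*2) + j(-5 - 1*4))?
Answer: -8175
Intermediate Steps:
109*((-76 - 1*2) + j(-5 - 1*4)) = 109*((-76 - 1*2) + 3) = 109*((-76 - 2) + 3) = 109*(-78 + 3) = 109*(-75) = -8175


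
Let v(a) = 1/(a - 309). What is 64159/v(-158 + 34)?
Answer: -27780847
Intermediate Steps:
v(a) = 1/(-309 + a)
64159/v(-158 + 34) = 64159/(1/(-309 + (-158 + 34))) = 64159/(1/(-309 - 124)) = 64159/(1/(-433)) = 64159/(-1/433) = 64159*(-433) = -27780847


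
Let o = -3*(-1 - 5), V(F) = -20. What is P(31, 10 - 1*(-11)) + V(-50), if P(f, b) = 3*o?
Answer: 34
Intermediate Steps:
o = 18 (o = -3*(-6) = 18)
P(f, b) = 54 (P(f, b) = 3*18 = 54)
P(31, 10 - 1*(-11)) + V(-50) = 54 - 20 = 34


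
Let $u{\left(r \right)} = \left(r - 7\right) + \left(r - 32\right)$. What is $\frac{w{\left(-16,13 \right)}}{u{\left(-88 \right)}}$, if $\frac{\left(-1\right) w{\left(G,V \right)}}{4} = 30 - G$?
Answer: $\frac{184}{215} \approx 0.85581$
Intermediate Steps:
$w{\left(G,V \right)} = -120 + 4 G$ ($w{\left(G,V \right)} = - 4 \left(30 - G\right) = -120 + 4 G$)
$u{\left(r \right)} = -39 + 2 r$ ($u{\left(r \right)} = \left(-7 + r\right) + \left(-32 + r\right) = -39 + 2 r$)
$\frac{w{\left(-16,13 \right)}}{u{\left(-88 \right)}} = \frac{-120 + 4 \left(-16\right)}{-39 + 2 \left(-88\right)} = \frac{-120 - 64}{-39 - 176} = - \frac{184}{-215} = \left(-184\right) \left(- \frac{1}{215}\right) = \frac{184}{215}$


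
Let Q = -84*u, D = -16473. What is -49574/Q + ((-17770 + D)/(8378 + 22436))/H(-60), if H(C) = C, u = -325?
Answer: -71999651/40058200 ≈ -1.7974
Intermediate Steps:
Q = 27300 (Q = -84*(-325) = 27300)
-49574/Q + ((-17770 + D)/(8378 + 22436))/H(-60) = -49574/27300 + ((-17770 - 16473)/(8378 + 22436))/(-60) = -49574*1/27300 - 34243/30814*(-1/60) = -3541/1950 - 34243*1/30814*(-1/60) = -3541/1950 - 34243/30814*(-1/60) = -3541/1950 + 34243/1848840 = -71999651/40058200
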